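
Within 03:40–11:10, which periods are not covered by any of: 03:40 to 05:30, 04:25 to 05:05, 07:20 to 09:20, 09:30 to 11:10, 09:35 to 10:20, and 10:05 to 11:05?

The merged coverage is 03:40–05:30, 07:20–09:20, 09:30–11:10.
Uncovered inside 03:40–11:10: 05:30–07:20, 09:20–09:30.

05:30–07:20, 09:20–09:30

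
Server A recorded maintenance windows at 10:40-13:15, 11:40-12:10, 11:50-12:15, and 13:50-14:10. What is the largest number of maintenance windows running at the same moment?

3

Sweep endpoints in order; track running count of active intervals.
Peak of 3 reached at 11:50.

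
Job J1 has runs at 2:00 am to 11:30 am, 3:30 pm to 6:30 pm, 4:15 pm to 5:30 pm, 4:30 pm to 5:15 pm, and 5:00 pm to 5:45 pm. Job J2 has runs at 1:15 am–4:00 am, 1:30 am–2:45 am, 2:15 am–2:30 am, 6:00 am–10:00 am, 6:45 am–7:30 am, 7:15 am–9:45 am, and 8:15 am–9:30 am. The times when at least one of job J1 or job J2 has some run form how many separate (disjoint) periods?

2

A, merged: 2:00 am-11:30 am, 3:30 pm-6:30 pm.
B, merged: 1:15 am-4:00 am, 6:00 am-10:00 am.
A ∪ B = 1:15 am-11:30 am, 3:30 pm-6:30 pm.
That is 2 disjoint pieces.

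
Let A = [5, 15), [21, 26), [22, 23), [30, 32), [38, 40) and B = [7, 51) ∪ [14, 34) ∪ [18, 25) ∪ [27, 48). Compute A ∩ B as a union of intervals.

Merge the first list: [5, 15), [21, 26), [30, 32), [38, 40).
Merge the second list: [7, 51).
[5, 15) meets the second set on [7, 15).
[21, 26) meets the second set on [21, 26).
[30, 32) meets the second set on [30, 32).
[38, 40) meets the second set on [38, 40).

[7, 15) ∪ [21, 26) ∪ [30, 32) ∪ [38, 40)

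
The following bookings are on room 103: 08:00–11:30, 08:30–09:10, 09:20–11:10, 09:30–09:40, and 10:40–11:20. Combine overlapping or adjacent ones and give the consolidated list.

08:00–11:30

08:30–09:10 overlaps/touches 08:00–11:30 → extend to 08:00–11:30.
09:20–11:10 overlaps/touches 08:00–11:30 → extend to 08:00–11:30.
09:30–09:40 overlaps/touches 08:00–11:30 → extend to 08:00–11:30.
10:40–11:20 overlaps/touches 08:00–11:30 → extend to 08:00–11:30.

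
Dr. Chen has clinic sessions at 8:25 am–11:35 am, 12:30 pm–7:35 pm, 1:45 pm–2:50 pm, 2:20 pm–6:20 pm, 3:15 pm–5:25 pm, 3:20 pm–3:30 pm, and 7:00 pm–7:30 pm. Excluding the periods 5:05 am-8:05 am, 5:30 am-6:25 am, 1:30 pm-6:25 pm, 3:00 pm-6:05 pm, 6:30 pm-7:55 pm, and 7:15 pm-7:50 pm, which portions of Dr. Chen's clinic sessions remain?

8:25 am–11:35 am, 12:30 pm–1:30 pm, 6:25 pm–6:30 pm

First set merges to 8:25 am–11:35 am, 12:30 pm–7:35 pm.
Second set merges to 5:05 am–8:05 am, 1:30 pm–6:25 pm, 6:30 pm–7:55 pm.
8:25 am–11:35 am: no B overlap → unchanged.
12:30 pm–7:35 pm minus B → 12:30 pm–1:30 pm, 6:25 pm–6:30 pm.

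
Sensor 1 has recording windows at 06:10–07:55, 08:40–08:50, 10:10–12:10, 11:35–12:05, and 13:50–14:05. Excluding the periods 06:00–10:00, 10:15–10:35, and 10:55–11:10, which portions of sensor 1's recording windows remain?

Merge the first list: 06:10–07:55, 08:40–08:50, 10:10–12:10, 13:50–14:05.
06:10–07:55: entirely removed.
08:40–08:50: entirely removed.
10:10–12:10 \ B = 10:10–10:15, 10:35–10:55, 11:10–12:10.
13:50–14:05: nothing removed.

10:10–10:15, 10:35–10:55, 11:10–12:10, 13:50–14:05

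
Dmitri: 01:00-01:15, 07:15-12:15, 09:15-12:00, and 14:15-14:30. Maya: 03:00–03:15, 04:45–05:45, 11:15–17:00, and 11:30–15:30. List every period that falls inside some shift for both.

11:15–12:15, 14:15–14:30

Merge the first list: 01:00–01:15, 07:15–12:15, 14:15–14:30.
Merge the second list: 03:00–03:15, 04:45–05:45, 11:15–17:00.
01:00–01:15 meets no B interval.
07:15–12:15 ∩ B → 11:15–12:15.
14:15–14:30 ∩ B → 14:15–14:30.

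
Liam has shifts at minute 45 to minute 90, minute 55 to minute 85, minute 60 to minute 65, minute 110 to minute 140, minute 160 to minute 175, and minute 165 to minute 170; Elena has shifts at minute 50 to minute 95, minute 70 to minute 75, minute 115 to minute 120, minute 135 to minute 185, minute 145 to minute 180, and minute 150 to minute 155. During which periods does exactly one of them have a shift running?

First set merges to minute 45 to minute 90, minute 110 to minute 140, minute 160 to minute 175.
Second set merges to minute 50 to minute 95, minute 115 to minute 120, minute 135 to minute 185.
A but not B: minute 45 to minute 50, minute 110 to minute 115, minute 120 to minute 135.
B but not A: minute 90 to minute 95, minute 140 to minute 160, minute 175 to minute 185.
Combining gives A △ B.

minute 45 to minute 50, minute 90 to minute 95, minute 110 to minute 115, minute 120 to minute 135, minute 140 to minute 160, minute 175 to minute 185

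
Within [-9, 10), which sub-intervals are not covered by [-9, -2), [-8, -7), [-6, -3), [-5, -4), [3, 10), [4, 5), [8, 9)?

The merged coverage is [-9, -2), [3, 10).
Gaps within [-9, 10): [-2, 3).

[-2, 3)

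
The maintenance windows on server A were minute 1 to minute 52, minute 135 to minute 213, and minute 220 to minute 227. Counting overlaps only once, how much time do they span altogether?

136 minutes

Merged: minute 1 to minute 52, minute 135 to minute 213, minute 220 to minute 227.
Lengths: 51 minutes + 78 minutes + 7 minutes = 136 minutes.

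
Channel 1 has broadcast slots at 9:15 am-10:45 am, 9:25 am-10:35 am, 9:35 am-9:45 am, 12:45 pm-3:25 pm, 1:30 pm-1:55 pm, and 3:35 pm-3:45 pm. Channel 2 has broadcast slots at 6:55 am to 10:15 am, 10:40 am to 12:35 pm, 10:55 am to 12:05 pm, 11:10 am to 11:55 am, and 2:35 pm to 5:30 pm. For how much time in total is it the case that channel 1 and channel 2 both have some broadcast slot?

Merge the first list: 9:15 am-10:45 am, 12:45 pm-3:25 pm, 3:35 pm-3:45 pm.
Merge the second list: 6:55 am-10:15 am, 10:40 am-12:35 pm, 2:35 pm-5:30 pm.
A ∩ B = 9:15 am-10:15 am, 10:40 am-10:45 am, 2:35 pm-3:25 pm, 3:35 pm-3:45 pm.
Total: 1 h + 5 min + 50 min + 10 min = 2 h 5 min.

2 h 5 min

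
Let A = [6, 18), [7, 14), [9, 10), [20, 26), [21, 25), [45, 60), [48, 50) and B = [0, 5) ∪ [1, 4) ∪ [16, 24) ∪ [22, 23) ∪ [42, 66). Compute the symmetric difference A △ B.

[0, 5) ∪ [6, 16) ∪ [18, 20) ∪ [24, 26) ∪ [42, 45) ∪ [60, 66)

A, merged: [6, 18), [20, 26), [45, 60).
B, merged: [0, 5), [16, 24), [42, 66).
A but not B: [6, 16), [24, 26).
B but not A: [0, 5), [18, 20), [42, 45), [60, 66).
Combining gives A △ B.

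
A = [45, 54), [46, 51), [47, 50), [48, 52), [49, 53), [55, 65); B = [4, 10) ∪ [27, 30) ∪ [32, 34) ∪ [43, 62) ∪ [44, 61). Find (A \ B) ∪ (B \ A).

Merge the first list: [45, 54), [55, 65).
Merge the second list: [4, 10), [27, 30), [32, 34), [43, 62).
Only in the first: [62, 65).
Only in the second: [4, 10), [27, 30), [32, 34), [43, 45), [54, 55).
Together these are the periods covered by exactly one.

[4, 10) ∪ [27, 30) ∪ [32, 34) ∪ [43, 45) ∪ [54, 55) ∪ [62, 65)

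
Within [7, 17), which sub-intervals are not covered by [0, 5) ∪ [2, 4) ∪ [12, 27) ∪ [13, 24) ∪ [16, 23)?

[7, 12)

After merging, the occupied span is [0, 5), [12, 27).
Gaps within [7, 17): [7, 12).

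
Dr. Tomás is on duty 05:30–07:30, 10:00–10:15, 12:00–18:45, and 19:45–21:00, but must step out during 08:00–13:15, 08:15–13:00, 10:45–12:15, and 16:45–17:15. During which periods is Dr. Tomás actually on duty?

05:30–07:30, 13:15–16:45, 17:15–18:45, 19:45–21:00

Second set merges to 08:00–13:15, 16:45–17:15.
05:30–07:30: no B overlap → unchanged.
10:00–10:15: fully covered by B → removed.
12:00–18:45 minus B → 13:15–16:45, 17:15–18:45.
19:45–21:00: no B overlap → unchanged.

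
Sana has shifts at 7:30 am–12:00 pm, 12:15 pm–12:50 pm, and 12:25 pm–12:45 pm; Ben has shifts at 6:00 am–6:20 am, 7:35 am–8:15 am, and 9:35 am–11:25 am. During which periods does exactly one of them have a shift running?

6:00 am-6:20 am, 7:30 am-7:35 am, 8:15 am-9:35 am, 11:25 am-12:00 pm, 12:15 pm-12:50 pm

Merge the first list: 7:30 am-12:00 pm, 12:15 pm-12:50 pm.
A \ B = 7:30 am-7:35 am, 8:15 am-9:35 am, 11:25 am-12:00 pm, 12:15 pm-12:50 pm.
B \ A = 6:00 am-6:20 am.
Union of the two gives the symmetric difference.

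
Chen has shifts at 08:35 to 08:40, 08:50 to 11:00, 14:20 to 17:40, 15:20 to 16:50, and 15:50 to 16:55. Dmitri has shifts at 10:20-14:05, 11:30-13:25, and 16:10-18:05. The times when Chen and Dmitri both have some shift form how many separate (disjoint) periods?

First set merges to 08:35–08:40, 08:50–11:00, 14:20–17:40.
Second set merges to 10:20–14:05, 16:10–18:05.
A ∩ B = 10:20–11:00, 16:10–17:40.
That is 2 disjoint pieces.

2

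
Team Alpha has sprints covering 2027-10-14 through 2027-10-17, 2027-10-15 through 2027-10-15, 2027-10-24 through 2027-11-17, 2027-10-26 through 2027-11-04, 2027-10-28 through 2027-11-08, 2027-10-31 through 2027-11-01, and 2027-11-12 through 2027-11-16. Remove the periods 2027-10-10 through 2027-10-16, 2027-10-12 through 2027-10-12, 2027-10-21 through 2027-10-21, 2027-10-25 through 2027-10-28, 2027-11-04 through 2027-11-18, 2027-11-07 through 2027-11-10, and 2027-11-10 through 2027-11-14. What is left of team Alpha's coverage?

First set merges to 2027-10-14 through 2027-10-17, 2027-10-24 through 2027-11-17.
Second set merges to 2027-10-10 through 2027-10-16, 2027-10-21 through 2027-10-21, 2027-10-25 through 2027-10-28, 2027-11-04 through 2027-11-18.
2027-10-14 through 2027-10-17 \ B = 2027-10-17 through 2027-10-17.
2027-10-24 through 2027-11-17 \ B = 2027-10-24 through 2027-10-24, 2027-10-29 through 2027-11-03.

2027-10-17 through 2027-10-17, 2027-10-24 through 2027-10-24, 2027-10-29 through 2027-11-03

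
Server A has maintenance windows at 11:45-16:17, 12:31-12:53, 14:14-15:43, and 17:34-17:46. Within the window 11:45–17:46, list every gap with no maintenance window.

The merged coverage is 11:45–16:17, 17:34–17:46.
Gaps within 11:45–17:46: 16:17–17:34.

16:17–17:34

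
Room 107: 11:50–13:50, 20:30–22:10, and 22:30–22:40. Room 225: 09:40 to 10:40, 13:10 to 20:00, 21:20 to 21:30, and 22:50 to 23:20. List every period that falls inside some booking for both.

11:50-13:50 ∩ B → 13:10-13:50.
20:30-22:10 ∩ B → 21:20-21:30.
22:30-22:40 meets no B interval.

13:10-13:50, 21:20-21:30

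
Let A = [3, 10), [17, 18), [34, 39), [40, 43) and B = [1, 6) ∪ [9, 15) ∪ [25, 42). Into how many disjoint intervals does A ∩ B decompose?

4

A ∩ B = [3, 6), [9, 10), [34, 39), [40, 42).
That is 4 disjoint pieces.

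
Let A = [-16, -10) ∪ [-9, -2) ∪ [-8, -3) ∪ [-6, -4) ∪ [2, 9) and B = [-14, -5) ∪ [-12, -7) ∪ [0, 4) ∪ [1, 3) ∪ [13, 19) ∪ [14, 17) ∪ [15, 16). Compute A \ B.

First set merges to [-16, -10), [-9, -2), [2, 9).
Second set merges to [-14, -5), [0, 4), [13, 19).
[-16, -10) with B removed leaves [-16, -14).
[-9, -2) with B removed leaves [-5, -2).
[2, 9) with B removed leaves [4, 9).

[-16, -14) ∪ [-5, -2) ∪ [4, 9)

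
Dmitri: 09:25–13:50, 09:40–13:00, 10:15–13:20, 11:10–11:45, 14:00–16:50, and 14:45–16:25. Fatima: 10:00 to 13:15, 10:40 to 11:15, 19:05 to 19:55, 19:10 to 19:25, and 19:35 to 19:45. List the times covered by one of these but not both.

09:25-10:00, 13:15-13:50, 14:00-16:50, 19:05-19:55

First set merges to 09:25-13:50, 14:00-16:50.
Second set merges to 10:00-13:15, 19:05-19:55.
A \ B = 09:25-10:00, 13:15-13:50, 14:00-16:50.
B \ A = 19:05-19:55.
Union of the two gives the symmetric difference.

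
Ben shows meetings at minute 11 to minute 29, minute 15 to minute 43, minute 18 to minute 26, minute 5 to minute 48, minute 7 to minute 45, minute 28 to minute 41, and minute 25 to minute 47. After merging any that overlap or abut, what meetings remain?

minute 5 to minute 48

Sort by start: minute 5 to minute 48, minute 7 to minute 45, minute 11 to minute 29, minute 15 to minute 43, minute 18 to minute 26, minute 25 to minute 47, minute 28 to minute 41.
minute 7 to minute 45 overlaps/touches minute 5 to minute 48 → extend to minute 5 to minute 48.
minute 11 to minute 29 overlaps/touches minute 5 to minute 48 → extend to minute 5 to minute 48.
minute 15 to minute 43 overlaps/touches minute 5 to minute 48 → extend to minute 5 to minute 48.
minute 18 to minute 26 overlaps/touches minute 5 to minute 48 → extend to minute 5 to minute 48.
minute 25 to minute 47 overlaps/touches minute 5 to minute 48 → extend to minute 5 to minute 48.
minute 28 to minute 41 overlaps/touches minute 5 to minute 48 → extend to minute 5 to minute 48.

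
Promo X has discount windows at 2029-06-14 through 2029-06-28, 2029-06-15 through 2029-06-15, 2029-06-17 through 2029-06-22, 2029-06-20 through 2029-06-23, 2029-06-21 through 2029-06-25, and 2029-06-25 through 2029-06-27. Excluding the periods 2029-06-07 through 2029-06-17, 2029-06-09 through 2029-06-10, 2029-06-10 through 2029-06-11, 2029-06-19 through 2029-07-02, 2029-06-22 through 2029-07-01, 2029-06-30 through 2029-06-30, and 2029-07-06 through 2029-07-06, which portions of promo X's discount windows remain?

2029-06-18 through 2029-06-18

First set merges to 2029-06-14 through 2029-06-28.
Second set merges to 2029-06-07 through 2029-06-17, 2029-06-19 through 2029-07-02, 2029-07-06 through 2029-07-06.
2029-06-14 through 2029-06-28 minus B → 2029-06-18 through 2029-06-18.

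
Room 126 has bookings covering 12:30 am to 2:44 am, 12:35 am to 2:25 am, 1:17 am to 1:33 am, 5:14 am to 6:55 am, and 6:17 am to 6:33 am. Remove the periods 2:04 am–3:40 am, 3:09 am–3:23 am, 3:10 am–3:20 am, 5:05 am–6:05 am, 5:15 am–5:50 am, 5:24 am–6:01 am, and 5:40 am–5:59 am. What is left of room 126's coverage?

12:30 am–2:04 am, 6:05 am–6:55 am

Merge the first list: 12:30 am–2:44 am, 5:14 am–6:55 am.
Merge the second list: 2:04 am–3:40 am, 5:05 am–6:05 am.
12:30 am–2:44 am \ B = 12:30 am–2:04 am.
5:14 am–6:55 am \ B = 6:05 am–6:55 am.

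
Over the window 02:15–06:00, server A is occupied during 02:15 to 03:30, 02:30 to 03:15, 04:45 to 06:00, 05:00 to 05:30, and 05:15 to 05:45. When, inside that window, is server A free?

After merging, the occupied span is 02:15–03:30, 04:45–06:00.
Complement within 02:15–06:00: 03:30–04:45.

03:30–04:45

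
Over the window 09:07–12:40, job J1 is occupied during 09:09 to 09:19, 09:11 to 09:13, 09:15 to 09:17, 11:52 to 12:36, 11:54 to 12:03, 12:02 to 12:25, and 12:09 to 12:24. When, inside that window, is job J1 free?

After merging, the occupied span is 09:09–09:19, 11:52–12:36.
Complement within 09:07–12:40: 09:07–09:09, 09:19–11:52, 12:36–12:40.

09:07–09:09, 09:19–11:52, 12:36–12:40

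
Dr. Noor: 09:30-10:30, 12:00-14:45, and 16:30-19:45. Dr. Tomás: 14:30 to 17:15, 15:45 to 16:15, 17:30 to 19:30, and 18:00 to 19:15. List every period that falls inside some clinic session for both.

Second set merges to 14:30–17:15, 17:30–19:30.
09:30–10:30: no overlap with the second set.
12:00–14:45 meets the second set on 14:30–14:45.
16:30–19:45 meets the second set on 16:30–17:15, 17:30–19:30.

14:30–14:45, 16:30–17:15, 17:30–19:30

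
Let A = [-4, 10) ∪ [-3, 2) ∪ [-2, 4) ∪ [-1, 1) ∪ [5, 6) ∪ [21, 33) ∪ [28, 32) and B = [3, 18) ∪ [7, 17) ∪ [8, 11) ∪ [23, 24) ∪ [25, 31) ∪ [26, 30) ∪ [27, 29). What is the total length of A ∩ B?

Merge the first list: [-4, 10), [21, 33).
Merge the second list: [3, 18), [23, 24), [25, 31).
A ∩ B = [3, 10), [23, 24), [25, 31).
Total: 7 + 1 + 6 = 14.

14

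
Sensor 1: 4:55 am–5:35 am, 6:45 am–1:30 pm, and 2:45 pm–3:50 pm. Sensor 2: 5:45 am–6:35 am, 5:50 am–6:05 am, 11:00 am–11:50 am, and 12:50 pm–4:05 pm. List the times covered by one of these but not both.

4:55 am–5:35 am, 5:45 am–6:35 am, 6:45 am–11:00 am, 11:50 am–12:50 pm, 1:30 pm–2:45 pm, 3:50 pm–4:05 pm

B, merged: 5:45 am–6:35 am, 11:00 am–11:50 am, 12:50 pm–4:05 pm.
A \ B = 4:55 am–5:35 am, 6:45 am–11:00 am, 11:50 am–12:50 pm.
B \ A = 5:45 am–6:35 am, 1:30 pm–2:45 pm, 3:50 pm–4:05 pm.
Union of the two gives the symmetric difference.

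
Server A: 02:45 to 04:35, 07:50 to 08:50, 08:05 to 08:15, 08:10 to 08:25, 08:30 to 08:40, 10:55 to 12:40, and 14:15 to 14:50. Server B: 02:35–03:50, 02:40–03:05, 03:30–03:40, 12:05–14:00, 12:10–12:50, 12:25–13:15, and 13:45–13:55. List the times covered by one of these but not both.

First set merges to 02:45–04:35, 07:50–08:50, 10:55–12:40, 14:15–14:50.
Second set merges to 02:35–03:50, 12:05–14:00.
A \ B = 03:50–04:35, 07:50–08:50, 10:55–12:05, 14:15–14:50.
B \ A = 02:35–02:45, 12:40–14:00.
Union of the two gives the symmetric difference.

02:35–02:45, 03:50–04:35, 07:50–08:50, 10:55–12:05, 12:40–14:00, 14:15–14:50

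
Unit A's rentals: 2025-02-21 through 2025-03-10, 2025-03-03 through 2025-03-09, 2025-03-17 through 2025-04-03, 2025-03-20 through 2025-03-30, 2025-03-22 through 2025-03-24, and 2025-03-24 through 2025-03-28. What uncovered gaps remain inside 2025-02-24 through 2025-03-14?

Covered (merged): 2025-02-21 through 2025-03-10, 2025-03-17 through 2025-04-03.
Complement within 2025-02-24 through 2025-03-14: 2025-03-11 through 2025-03-14.

2025-03-11 through 2025-03-14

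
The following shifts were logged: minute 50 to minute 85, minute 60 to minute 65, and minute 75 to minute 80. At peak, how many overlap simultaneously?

2

Sweep endpoints in order; track running count of active intervals.
Peak of 2 reached at minute 60.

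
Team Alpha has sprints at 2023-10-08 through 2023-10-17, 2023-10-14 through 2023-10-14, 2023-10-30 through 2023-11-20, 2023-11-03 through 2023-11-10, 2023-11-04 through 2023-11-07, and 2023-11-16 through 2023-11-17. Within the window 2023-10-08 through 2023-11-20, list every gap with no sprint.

2023-10-18 through 2023-10-29

After merging, the occupied span is 2023-10-08 through 2023-10-17, 2023-10-30 through 2023-11-20.
Gaps within 2023-10-08 through 2023-11-20: 2023-10-18 through 2023-10-29.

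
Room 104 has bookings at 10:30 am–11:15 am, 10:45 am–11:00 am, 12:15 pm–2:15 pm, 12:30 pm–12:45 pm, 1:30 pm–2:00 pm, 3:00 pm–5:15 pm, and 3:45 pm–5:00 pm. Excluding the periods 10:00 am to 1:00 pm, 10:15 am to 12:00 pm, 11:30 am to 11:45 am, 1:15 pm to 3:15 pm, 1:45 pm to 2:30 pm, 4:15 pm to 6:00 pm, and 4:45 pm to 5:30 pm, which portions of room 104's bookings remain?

A, merged: 10:30 am-11:15 am, 12:15 pm-2:15 pm, 3:00 pm-5:15 pm.
B, merged: 10:00 am-1:00 pm, 1:15 pm-3:15 pm, 4:15 pm-6:00 pm.
10:30 am-11:15 am lies entirely inside B → drops out.
12:15 pm-2:15 pm with B removed leaves 1:00 pm-1:15 pm.
3:00 pm-5:15 pm with B removed leaves 3:15 pm-4:15 pm.

1:00 pm-1:15 pm, 3:15 pm-4:15 pm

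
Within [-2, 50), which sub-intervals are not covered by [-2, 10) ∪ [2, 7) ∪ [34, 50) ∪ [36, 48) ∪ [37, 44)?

After merging, the occupied span is [-2, 10), [34, 50).
Uncovered inside [-2, 50): [10, 34).

[10, 34)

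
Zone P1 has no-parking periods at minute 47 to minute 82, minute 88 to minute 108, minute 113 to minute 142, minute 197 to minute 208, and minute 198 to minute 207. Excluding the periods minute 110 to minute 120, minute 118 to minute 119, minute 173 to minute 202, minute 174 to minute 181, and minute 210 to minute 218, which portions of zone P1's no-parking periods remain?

A, merged: minute 47 to minute 82, minute 88 to minute 108, minute 113 to minute 142, minute 197 to minute 208.
B, merged: minute 110 to minute 120, minute 173 to minute 202, minute 210 to minute 218.
minute 47 to minute 82: no B overlap → unchanged.
minute 88 to minute 108: no B overlap → unchanged.
minute 113 to minute 142 minus B → minute 120 to minute 142.
minute 197 to minute 208 minus B → minute 202 to minute 208.

minute 47 to minute 82, minute 88 to minute 108, minute 120 to minute 142, minute 202 to minute 208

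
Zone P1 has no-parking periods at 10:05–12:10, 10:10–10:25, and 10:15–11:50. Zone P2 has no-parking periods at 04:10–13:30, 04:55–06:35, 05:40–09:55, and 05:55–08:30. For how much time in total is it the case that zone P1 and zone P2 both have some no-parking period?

First set merges to 10:05-12:10.
Second set merges to 04:10-13:30.
A ∩ B = 10:05-12:10.
Total: 2 h 5 min.

2 h 5 min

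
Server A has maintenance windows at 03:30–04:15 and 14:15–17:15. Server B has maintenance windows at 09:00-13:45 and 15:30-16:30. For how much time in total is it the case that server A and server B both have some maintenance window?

A ∩ B = 15:30–16:30.
Total: 1 h.

1 h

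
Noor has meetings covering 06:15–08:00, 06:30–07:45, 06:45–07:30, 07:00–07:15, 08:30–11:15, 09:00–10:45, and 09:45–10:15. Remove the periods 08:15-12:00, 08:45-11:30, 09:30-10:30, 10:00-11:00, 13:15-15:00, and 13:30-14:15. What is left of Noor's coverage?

First set merges to 06:15-08:00, 08:30-11:15.
Second set merges to 08:15-12:00, 13:15-15:00.
06:15-08:00: nothing removed.
08:30-11:15: entirely removed.

06:15-08:00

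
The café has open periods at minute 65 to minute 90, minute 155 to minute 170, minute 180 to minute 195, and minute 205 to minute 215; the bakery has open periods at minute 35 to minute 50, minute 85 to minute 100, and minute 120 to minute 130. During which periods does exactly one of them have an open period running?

minute 35 to minute 50, minute 65 to minute 85, minute 90 to minute 100, minute 120 to minute 130, minute 155 to minute 170, minute 180 to minute 195, minute 205 to minute 215

Only in the first: minute 65 to minute 85, minute 155 to minute 170, minute 180 to minute 195, minute 205 to minute 215.
Only in the second: minute 35 to minute 50, minute 90 to minute 100, minute 120 to minute 130.
Together these are the periods covered by exactly one.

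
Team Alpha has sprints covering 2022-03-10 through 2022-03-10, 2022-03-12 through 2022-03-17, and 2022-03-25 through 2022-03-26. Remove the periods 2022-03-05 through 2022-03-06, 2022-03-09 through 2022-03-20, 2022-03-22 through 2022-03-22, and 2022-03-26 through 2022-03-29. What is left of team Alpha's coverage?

2022-03-10 through 2022-03-10 lies entirely inside B → drops out.
2022-03-12 through 2022-03-17 lies entirely inside B → drops out.
2022-03-25 through 2022-03-26 with B removed leaves 2022-03-25 through 2022-03-25.

2022-03-25 through 2022-03-25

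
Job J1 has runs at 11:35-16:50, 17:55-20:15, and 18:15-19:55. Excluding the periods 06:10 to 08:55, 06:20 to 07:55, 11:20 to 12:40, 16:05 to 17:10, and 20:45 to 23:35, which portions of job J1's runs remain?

A, merged: 11:35–16:50, 17:55–20:15.
B, merged: 06:10–08:55, 11:20–12:40, 16:05–17:10, 20:45–23:35.
11:35–16:50 \ B = 12:40–16:05.
17:55–20:15: nothing removed.

12:40–16:05, 17:55–20:15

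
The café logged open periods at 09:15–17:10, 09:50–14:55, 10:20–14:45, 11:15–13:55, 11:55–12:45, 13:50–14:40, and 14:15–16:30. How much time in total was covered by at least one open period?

Merged: 09:15–17:10.
Length: 7 h 55 min.

7 h 55 min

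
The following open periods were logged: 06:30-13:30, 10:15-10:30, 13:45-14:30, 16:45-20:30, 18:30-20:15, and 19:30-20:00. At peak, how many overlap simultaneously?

3

Sweep endpoints in order; track running count of active intervals.
Peak of 3 reached at 19:30.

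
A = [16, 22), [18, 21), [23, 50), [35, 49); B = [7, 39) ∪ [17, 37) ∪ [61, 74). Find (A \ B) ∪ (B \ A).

[7, 16) ∪ [22, 23) ∪ [39, 50) ∪ [61, 74)

Merge the first list: [16, 22), [23, 50).
Merge the second list: [7, 39), [61, 74).
A but not B: [39, 50).
B but not A: [7, 16), [22, 23), [61, 74).
Combining gives A △ B.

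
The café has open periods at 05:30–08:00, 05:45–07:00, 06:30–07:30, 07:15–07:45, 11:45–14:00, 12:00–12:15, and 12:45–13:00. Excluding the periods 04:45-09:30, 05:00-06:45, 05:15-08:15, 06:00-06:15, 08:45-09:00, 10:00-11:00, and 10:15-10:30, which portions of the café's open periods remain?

A, merged: 05:30–08:00, 11:45–14:00.
B, merged: 04:45–09:30, 10:00–11:00.
05:30–08:00 lies entirely inside B → drops out.
11:45–14:00 is untouched.

11:45–14:00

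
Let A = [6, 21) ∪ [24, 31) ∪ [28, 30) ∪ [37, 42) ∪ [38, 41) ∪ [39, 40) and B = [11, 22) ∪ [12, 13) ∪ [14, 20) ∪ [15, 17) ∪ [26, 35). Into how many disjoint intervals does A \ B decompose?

A, merged: [6, 21), [24, 31), [37, 42).
B, merged: [11, 22), [26, 35).
A \ B = [6, 11), [24, 26), [37, 42).
That is 3 disjoint pieces.

3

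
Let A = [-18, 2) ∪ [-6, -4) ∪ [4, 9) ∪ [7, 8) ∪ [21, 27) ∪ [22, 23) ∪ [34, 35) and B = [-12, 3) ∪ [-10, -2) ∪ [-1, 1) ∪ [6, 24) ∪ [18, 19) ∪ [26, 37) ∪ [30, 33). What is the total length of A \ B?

10

Merge the first list: [-18, 2), [4, 9), [21, 27), [34, 35).
Merge the second list: [-12, 3), [6, 24), [26, 37).
A \ B = [-18, -12), [4, 6), [24, 26).
Total: 6 + 2 + 2 = 10.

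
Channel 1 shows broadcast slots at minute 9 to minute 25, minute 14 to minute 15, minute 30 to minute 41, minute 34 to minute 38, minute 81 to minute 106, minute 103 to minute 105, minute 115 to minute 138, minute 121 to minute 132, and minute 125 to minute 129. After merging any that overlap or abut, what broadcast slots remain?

minute 14 to minute 15 overlaps/touches minute 9 to minute 25 → extend to minute 9 to minute 25.
minute 30 to minute 41 is disjoint → start new block.
minute 34 to minute 38 overlaps/touches minute 30 to minute 41 → extend to minute 30 to minute 41.
minute 81 to minute 106 is disjoint → start new block.
minute 103 to minute 105 overlaps/touches minute 81 to minute 106 → extend to minute 81 to minute 106.
minute 115 to minute 138 is disjoint → start new block.
minute 121 to minute 132 overlaps/touches minute 115 to minute 138 → extend to minute 115 to minute 138.
minute 125 to minute 129 overlaps/touches minute 115 to minute 138 → extend to minute 115 to minute 138.

minute 9 to minute 25, minute 30 to minute 41, minute 81 to minute 106, minute 115 to minute 138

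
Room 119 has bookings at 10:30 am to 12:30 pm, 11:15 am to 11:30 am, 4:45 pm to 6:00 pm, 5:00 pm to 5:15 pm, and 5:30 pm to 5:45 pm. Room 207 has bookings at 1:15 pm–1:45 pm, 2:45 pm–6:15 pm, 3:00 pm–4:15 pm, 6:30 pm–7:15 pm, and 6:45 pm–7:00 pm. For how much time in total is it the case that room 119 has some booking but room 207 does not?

Merge the first list: 10:30 am–12:30 pm, 4:45 pm–6:00 pm.
Merge the second list: 1:15 pm–1:45 pm, 2:45 pm–6:15 pm, 6:30 pm–7:15 pm.
A \ B = 10:30 am–12:30 pm.
Total: 2 h.

2 h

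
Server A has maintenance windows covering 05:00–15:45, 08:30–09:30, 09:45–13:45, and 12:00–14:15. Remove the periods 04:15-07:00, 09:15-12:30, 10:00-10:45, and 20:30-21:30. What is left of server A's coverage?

07:00-09:15, 12:30-15:45

First set merges to 05:00-15:45.
Second set merges to 04:15-07:00, 09:15-12:30, 20:30-21:30.
05:00-15:45 minus B → 07:00-09:15, 12:30-15:45.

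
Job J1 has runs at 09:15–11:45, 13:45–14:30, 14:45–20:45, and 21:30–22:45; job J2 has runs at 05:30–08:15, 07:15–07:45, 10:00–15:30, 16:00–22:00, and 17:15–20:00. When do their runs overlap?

10:00-11:45, 13:45-14:30, 14:45-15:30, 16:00-20:45, 21:30-22:00

Merge the second list: 05:30-08:15, 10:00-15:30, 16:00-22:00.
09:15-11:45 overlaps B on 10:00-11:45.
13:45-14:30 overlaps B on 13:45-14:30.
14:45-20:45 overlaps B on 14:45-15:30, 16:00-20:45.
21:30-22:45 overlaps B on 21:30-22:00.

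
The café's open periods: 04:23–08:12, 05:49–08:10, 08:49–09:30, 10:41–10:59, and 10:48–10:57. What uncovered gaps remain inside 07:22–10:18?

08:12–08:49, 09:30–10:18

The merged coverage is 04:23–08:12, 08:49–09:30, 10:41–10:59.
Uncovered inside 07:22–10:18: 08:12–08:49, 09:30–10:18.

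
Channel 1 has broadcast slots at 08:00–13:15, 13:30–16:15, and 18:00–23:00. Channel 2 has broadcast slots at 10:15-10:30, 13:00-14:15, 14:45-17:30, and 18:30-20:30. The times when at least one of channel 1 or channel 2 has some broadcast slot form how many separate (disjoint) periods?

A ∪ B = 08:00-17:30, 18:00-23:00.
That is 2 disjoint pieces.

2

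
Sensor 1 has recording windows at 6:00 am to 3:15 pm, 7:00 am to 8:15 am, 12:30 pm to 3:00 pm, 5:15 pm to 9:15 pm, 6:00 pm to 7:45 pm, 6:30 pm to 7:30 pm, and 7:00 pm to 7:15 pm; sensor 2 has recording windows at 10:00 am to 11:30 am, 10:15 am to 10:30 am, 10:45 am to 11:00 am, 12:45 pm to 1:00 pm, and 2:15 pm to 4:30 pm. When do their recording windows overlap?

First set merges to 6:00 am–3:15 pm, 5:15 pm–9:15 pm.
Second set merges to 10:00 am–11:30 am, 12:45 pm–1:00 pm, 2:15 pm–4:30 pm.
6:00 am–3:15 pm meets the second set on 10:00 am–11:30 am, 12:45 pm–1:00 pm, 2:15 pm–3:15 pm.
5:15 pm–9:15 pm: no overlap with the second set.

10:00 am–11:30 am, 12:45 pm–1:00 pm, 2:15 pm–3:15 pm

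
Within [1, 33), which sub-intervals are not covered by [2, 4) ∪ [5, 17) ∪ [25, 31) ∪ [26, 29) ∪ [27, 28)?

The merged coverage is [2, 4), [5, 17), [25, 31).
Complement within [1, 33): [1, 2), [4, 5), [17, 25), [31, 33).

[1, 2) ∪ [4, 5) ∪ [17, 25) ∪ [31, 33)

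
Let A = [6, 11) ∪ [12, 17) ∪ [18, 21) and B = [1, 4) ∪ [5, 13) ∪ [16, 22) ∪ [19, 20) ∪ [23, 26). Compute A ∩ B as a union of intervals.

[6, 11) ∪ [12, 13) ∪ [16, 17) ∪ [18, 21)

B, merged: [1, 4), [5, 13), [16, 22), [23, 26).
[6, 11) ∩ B → [6, 11).
[12, 17) ∩ B → [12, 13), [16, 17).
[18, 21) ∩ B → [18, 21).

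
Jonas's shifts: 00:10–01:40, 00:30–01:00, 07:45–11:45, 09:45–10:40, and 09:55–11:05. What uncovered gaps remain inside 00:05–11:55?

Covered (merged): 00:10–01:40, 07:45–11:45.
Complement within 00:05–11:55: 00:05–00:10, 01:40–07:45, 11:45–11:55.

00:05–00:10, 01:40–07:45, 11:45–11:55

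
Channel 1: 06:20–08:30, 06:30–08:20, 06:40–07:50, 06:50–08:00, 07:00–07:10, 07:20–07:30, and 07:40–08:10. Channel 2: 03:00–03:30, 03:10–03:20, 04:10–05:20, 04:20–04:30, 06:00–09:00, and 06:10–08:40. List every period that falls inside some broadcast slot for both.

06:20-08:30

A, merged: 06:20-08:30.
B, merged: 03:00-03:30, 04:10-05:20, 06:00-09:00.
06:20-08:30 ∩ B → 06:20-08:30.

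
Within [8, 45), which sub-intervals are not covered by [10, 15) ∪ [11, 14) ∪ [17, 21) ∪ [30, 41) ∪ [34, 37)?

Covered (merged): [10, 15), [17, 21), [30, 41).
Complement within [8, 45): [8, 10), [15, 17), [21, 30), [41, 45).

[8, 10) ∪ [15, 17) ∪ [21, 30) ∪ [41, 45)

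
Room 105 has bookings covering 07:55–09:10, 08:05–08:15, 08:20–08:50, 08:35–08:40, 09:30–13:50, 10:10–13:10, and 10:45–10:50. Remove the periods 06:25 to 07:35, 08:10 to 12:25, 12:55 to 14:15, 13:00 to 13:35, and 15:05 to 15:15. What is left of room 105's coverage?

First set merges to 07:55-09:10, 09:30-13:50.
Second set merges to 06:25-07:35, 08:10-12:25, 12:55-14:15, 15:05-15:15.
07:55-09:10 with B removed leaves 07:55-08:10.
09:30-13:50 with B removed leaves 12:25-12:55.

07:55-08:10, 12:25-12:55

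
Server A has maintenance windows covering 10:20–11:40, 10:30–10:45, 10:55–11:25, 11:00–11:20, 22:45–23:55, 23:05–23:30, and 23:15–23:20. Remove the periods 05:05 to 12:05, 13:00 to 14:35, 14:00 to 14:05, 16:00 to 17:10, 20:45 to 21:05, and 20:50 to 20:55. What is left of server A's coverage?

First set merges to 10:20–11:40, 22:45–23:55.
Second set merges to 05:05–12:05, 13:00–14:35, 16:00–17:10, 20:45–21:05.
10:20–11:40 lies entirely inside B → drops out.
22:45–23:55 is untouched.

22:45–23:55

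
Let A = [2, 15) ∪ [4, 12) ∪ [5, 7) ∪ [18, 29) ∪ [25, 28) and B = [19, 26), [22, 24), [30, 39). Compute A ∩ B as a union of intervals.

Merge the first list: [2, 15), [18, 29).
Merge the second list: [19, 26), [30, 39).
[2, 15) meets no B interval.
[18, 29) ∩ B → [19, 26).

[19, 26)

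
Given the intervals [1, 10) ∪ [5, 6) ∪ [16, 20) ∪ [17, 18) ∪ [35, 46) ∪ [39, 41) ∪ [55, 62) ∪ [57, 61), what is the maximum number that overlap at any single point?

2

Sweep endpoints in order; track running count of active intervals.
Peak of 2 reached at 5.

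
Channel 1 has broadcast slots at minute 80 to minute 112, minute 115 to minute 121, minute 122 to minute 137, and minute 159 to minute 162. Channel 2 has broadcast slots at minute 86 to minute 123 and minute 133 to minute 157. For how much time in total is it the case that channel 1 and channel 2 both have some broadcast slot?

A ∩ B = minute 86 to minute 112, minute 115 to minute 121, minute 122 to minute 123, minute 133 to minute 137.
Total: 26 minutes + 6 minutes + 1 minute + 4 minutes = 37 minutes.

37 minutes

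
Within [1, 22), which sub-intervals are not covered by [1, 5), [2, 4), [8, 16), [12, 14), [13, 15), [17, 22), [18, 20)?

After merging, the occupied span is [1, 5), [8, 16), [17, 22).
Gaps within [1, 22): [5, 8), [16, 17).

[5, 8) ∪ [16, 17)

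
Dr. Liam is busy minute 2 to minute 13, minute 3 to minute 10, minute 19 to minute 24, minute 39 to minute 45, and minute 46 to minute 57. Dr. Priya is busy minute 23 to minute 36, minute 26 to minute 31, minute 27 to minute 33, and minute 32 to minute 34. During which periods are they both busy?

minute 23 to minute 24

Merge the first list: minute 2 to minute 13, minute 19 to minute 24, minute 39 to minute 45, minute 46 to minute 57.
Merge the second list: minute 23 to minute 36.
minute 2 to minute 13 falls entirely outside B.
minute 19 to minute 24 overlaps B on minute 23 to minute 24.
minute 39 to minute 45 falls entirely outside B.
minute 46 to minute 57 falls entirely outside B.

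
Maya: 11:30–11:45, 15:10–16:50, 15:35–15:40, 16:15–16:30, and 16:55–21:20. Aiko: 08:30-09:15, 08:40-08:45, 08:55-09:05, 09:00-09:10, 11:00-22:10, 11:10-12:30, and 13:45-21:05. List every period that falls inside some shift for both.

A, merged: 11:30-11:45, 15:10-16:50, 16:55-21:20.
B, merged: 08:30-09:15, 11:00-22:10.
11:30-11:45 meets the second set on 11:30-11:45.
15:10-16:50 meets the second set on 15:10-16:50.
16:55-21:20 meets the second set on 16:55-21:20.

11:30-11:45, 15:10-16:50, 16:55-21:20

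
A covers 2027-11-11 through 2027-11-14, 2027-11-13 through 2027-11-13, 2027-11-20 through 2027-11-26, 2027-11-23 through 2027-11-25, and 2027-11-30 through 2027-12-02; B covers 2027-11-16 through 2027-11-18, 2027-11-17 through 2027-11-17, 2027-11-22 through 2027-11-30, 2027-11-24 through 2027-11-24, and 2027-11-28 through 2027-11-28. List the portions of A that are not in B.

First set merges to 2027-11-11 through 2027-11-14, 2027-11-20 through 2027-11-26, 2027-11-30 through 2027-12-02.
Second set merges to 2027-11-16 through 2027-11-18, 2027-11-22 through 2027-11-30.
2027-11-11 through 2027-11-14 is untouched.
2027-11-20 through 2027-11-26 with B removed leaves 2027-11-20 through 2027-11-21.
2027-11-30 through 2027-12-02 with B removed leaves 2027-12-01 through 2027-12-02.

2027-11-11 through 2027-11-14, 2027-11-20 through 2027-11-21, 2027-12-01 through 2027-12-02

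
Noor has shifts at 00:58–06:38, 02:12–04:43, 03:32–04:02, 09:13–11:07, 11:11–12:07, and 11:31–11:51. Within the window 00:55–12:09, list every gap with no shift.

After merging, the occupied span is 00:58-06:38, 09:13-11:07, 11:11-12:07.
Uncovered inside 00:55-12:09: 00:55-00:58, 06:38-09:13, 11:07-11:11, 12:07-12:09.

00:55-00:58, 06:38-09:13, 11:07-11:11, 12:07-12:09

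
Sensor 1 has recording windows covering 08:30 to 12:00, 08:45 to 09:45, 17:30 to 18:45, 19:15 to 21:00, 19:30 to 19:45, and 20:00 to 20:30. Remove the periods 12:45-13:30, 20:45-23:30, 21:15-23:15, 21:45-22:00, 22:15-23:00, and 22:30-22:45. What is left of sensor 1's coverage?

A, merged: 08:30-12:00, 17:30-18:45, 19:15-21:00.
B, merged: 12:45-13:30, 20:45-23:30.
08:30-12:00 is untouched.
17:30-18:45 is untouched.
19:15-21:00 with B removed leaves 19:15-20:45.

08:30-12:00, 17:30-18:45, 19:15-20:45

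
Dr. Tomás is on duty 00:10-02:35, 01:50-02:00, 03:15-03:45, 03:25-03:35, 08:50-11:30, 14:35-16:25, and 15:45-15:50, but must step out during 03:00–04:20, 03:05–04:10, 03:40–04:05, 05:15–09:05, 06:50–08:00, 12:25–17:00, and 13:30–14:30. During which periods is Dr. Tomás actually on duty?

00:10–02:35, 09:05–11:30

First set merges to 00:10–02:35, 03:15–03:45, 08:50–11:30, 14:35–16:25.
Second set merges to 03:00–04:20, 05:15–09:05, 12:25–17:00.
00:10–02:35: nothing removed.
03:15–03:45: entirely removed.
08:50–11:30 \ B = 09:05–11:30.
14:35–16:25: entirely removed.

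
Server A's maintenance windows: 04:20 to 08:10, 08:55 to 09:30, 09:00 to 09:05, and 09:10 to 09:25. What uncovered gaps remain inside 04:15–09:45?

04:15–04:20, 08:10–08:55, 09:30–09:45

Covered (merged): 04:20–08:10, 08:55–09:30.
Uncovered inside 04:15–09:45: 04:15–04:20, 08:10–08:55, 09:30–09:45.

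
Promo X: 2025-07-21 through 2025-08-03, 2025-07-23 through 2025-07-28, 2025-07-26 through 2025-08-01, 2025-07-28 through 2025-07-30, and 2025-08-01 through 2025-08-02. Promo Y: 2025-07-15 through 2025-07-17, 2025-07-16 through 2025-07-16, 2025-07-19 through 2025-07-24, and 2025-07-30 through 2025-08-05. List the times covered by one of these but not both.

2025-07-15 through 2025-07-17, 2025-07-19 through 2025-07-20, 2025-07-25 through 2025-07-29, 2025-08-04 through 2025-08-05

First set merges to 2025-07-21 through 2025-08-03.
Second set merges to 2025-07-15 through 2025-07-17, 2025-07-19 through 2025-07-24, 2025-07-30 through 2025-08-05.
A but not B: 2025-07-25 through 2025-07-29.
B but not A: 2025-07-15 through 2025-07-17, 2025-07-19 through 2025-07-20, 2025-08-04 through 2025-08-05.
Combining gives A △ B.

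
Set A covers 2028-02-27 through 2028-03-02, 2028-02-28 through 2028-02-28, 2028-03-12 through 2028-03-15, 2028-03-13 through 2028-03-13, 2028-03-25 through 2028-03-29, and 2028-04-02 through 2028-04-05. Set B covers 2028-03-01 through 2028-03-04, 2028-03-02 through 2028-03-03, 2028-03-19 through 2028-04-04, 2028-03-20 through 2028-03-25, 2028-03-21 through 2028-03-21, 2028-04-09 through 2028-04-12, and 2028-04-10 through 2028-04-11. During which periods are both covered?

A, merged: 2028-02-27 through 2028-03-02, 2028-03-12 through 2028-03-15, 2028-03-25 through 2028-03-29, 2028-04-02 through 2028-04-05.
B, merged: 2028-03-01 through 2028-03-04, 2028-03-19 through 2028-04-04, 2028-04-09 through 2028-04-12.
2028-02-27 through 2028-03-02 meets the second set on 2028-03-01 through 2028-03-02.
2028-03-12 through 2028-03-15: no overlap with the second set.
2028-03-25 through 2028-03-29 meets the second set on 2028-03-25 through 2028-03-29.
2028-04-02 through 2028-04-05 meets the second set on 2028-04-02 through 2028-04-04.

2028-03-01 through 2028-03-02, 2028-03-25 through 2028-03-29, 2028-04-02 through 2028-04-04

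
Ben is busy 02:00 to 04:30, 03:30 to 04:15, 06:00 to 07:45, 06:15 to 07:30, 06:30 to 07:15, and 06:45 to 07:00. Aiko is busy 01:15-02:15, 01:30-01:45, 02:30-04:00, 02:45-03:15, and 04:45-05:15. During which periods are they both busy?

02:00-02:15, 02:30-04:00

First set merges to 02:00-04:30, 06:00-07:45.
Second set merges to 01:15-02:15, 02:30-04:00, 04:45-05:15.
02:00-04:30 ∩ B → 02:00-02:15, 02:30-04:00.
06:00-07:45 meets no B interval.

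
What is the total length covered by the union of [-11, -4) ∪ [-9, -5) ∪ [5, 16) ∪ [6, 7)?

Merged: [-11, -4), [5, 16).
Lengths: 7 + 11 = 18.

18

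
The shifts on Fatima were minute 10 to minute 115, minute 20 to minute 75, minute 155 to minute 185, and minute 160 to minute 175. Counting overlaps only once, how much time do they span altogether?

135 minutes

Merged: minute 10 to minute 115, minute 155 to minute 185.
Lengths: 105 minutes + 30 minutes = 135 minutes.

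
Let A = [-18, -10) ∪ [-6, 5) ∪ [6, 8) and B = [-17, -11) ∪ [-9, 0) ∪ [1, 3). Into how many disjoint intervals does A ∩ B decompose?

3

A ∩ B = [-17, -11), [-6, 0), [1, 3).
That is 3 disjoint pieces.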